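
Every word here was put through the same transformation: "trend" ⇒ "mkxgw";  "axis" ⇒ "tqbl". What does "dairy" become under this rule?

wtbkr

Compare letters: t→m is +19, r→k is +19, e→x is +19 — a constant shift. Each letter is shifted forward by 19 in the alphabet (a Caesar shift of +19).
Applying it to dairy: d+19=w, a+19=t, i+19=b, r+19=k, y+19=r.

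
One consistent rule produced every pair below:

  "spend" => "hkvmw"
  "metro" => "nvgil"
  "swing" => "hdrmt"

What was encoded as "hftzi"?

sugar

Each pair mirrors across the alphabet (s↔h, p↔k, e↔v): positions sum to 25. Letters are reflected about the middle of the alphabet (position → 25−position): Atbash.
Undoing it on hftzi: h↔s, f↔u, t↔g, z↔a, i↔r.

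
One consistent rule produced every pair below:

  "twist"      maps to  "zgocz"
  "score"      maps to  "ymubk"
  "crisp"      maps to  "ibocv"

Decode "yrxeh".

shrub

Shifts by position in twist: pos 0: t→z (+6), pos 1: w→g (+10), pos 2: i→o (+6), pos 3: s→c (+10) — repeating every 2. The shifts repeat in a cycle of length 2: positions 0,1,… shift by +6, +10, then the pattern repeats.
Decoding yrxeh: y−6=s, r−10=h, x−6=r, e−10=u, h−6=b.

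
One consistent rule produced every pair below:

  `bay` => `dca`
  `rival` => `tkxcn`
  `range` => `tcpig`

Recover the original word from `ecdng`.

This is a Caesar cipher with shift 2.
Reversing it on ecdng: e−2=c, c−2=a, d−2=b, n−2=l, g−2=e.

cable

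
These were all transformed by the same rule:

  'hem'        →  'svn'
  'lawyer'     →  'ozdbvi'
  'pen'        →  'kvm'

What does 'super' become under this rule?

hfkvi

Each letter is replaced by its mirror in the alphabet: a↔z, b↔y, c↔x, and so on (the Atbash cipher).
For super: s↔h, u↔f, p↔k, e↔v, r↔i.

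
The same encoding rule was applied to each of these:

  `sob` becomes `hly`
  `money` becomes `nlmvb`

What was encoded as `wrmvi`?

diner

Each pair mirrors across the alphabet (s↔h, o↔l, b↔y): positions sum to 25. Each letter is replaced by its mirror in the alphabet: a↔z, b↔y, c↔x, and so on (the Atbash cipher).
Decoding wrmvi: w↔d, r↔i, m↔n, v↔e, i↔r.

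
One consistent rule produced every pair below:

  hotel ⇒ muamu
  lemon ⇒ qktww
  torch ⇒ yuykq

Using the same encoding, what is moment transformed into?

In hotel: h→m is +5, o→u is +6, t→a is +7, e→m is +8 — the shift increases by 1 each position. The shift increases by 1 at each position, starting from +5: 5, 6, 7, ….
For moment: m+5=r, o+6=u, m+7=t, e+8=m, n+9=w, t+10=d.

rutmwd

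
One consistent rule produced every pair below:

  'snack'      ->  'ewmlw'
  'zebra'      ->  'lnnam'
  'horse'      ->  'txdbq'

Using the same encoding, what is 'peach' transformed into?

Shifts by position in snack: pos 0: s→e (+12), pos 1: n→w (+9), pos 2: a→m (+12), pos 3: c→l (+9) — repeating every 2. A repeating key of period 2 is used — shifts +12, +9 over and over.
On peach: p+12=b, e+9=n, a+12=m, c+9=l, h+12=t.

bnmlt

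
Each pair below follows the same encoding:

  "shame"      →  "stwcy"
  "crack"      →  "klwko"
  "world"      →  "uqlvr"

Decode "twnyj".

haven

s(18)→s(18) and h(7)→t(19) fit y≡7x+22 (mod 26); the inverse of 7 mod 26 is 15. This is an affine cipher: with a=0,…,z=25, each position x becomes (7x+22) mod 26.
Reversing it on twnyj: t(19)→15·(19−22)≡7=h; w(22)→15·(22−22)≡0=a; n(13)→15·(13−22)≡21=v; y(24)→15·(24−22)≡4=e; j(9)→15·(9−22)≡13=n (all mod 26).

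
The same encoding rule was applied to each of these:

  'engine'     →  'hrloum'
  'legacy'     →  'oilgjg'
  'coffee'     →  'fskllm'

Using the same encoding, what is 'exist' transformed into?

hbnya

In engine: e→h is +3, n→r is +4, g→l is +5, i→o is +6 — the shift increases by 1 each position. Each letter shifts forward by (position + 3), i.e. 3, 4, 5, … — the shift grows by one for each successive letter.
For exist: e+3=h, x+4=b, i+5=n, s+6=y, t+7=a.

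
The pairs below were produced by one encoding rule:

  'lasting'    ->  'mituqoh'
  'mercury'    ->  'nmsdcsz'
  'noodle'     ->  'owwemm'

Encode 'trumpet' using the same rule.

uscnqmu

The shift depends on letter class: consonant l→m is +1, but vowel a→i is +8. Two shifts are in play — +8 for a/e/i/o/u, +1 for every other letter.
For trumpet: t(cons)+1=u, r(cons)+1=s, u(vowel)+8=c, m(cons)+1=n, p(cons)+1=q, e(vowel)+8=m, t(cons)+1=u.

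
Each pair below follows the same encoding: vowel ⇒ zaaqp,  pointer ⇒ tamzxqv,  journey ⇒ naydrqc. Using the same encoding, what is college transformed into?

gapxisi

The shifts repeat in a cycle of length 2: positions 0,1,… shift by +4, +12, then the pattern repeats.
For college: c+4=g, o+12=a, l+4=p, l+12=x, e+4=i, g+12=s, e+4=i.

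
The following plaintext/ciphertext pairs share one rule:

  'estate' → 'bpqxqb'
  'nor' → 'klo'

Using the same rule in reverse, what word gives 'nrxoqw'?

Compare letters: e→b is +23, s→p is +23, t→q is +23 — a constant shift. It's a constant shift of +23 (ROT23).
Undoing it on nrxoqw: n−23=q, r−23=u, x−23=a, o−23=r, q−23=t, w−23=z.

quartz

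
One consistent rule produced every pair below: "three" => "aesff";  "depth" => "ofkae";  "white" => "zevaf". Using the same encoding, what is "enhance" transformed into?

t(19)→a(0) and h(7)→e(4) fit y≡17x+15 (mod 26); the inverse of 17 mod 26 is 23. Each letter's alphabet position (a=0..z=25) is mapped through 17·x+15 mod 26 — an affine cipher.
Applying it to enhance: e(4)→17·4+15≡5=f; n(13)→17·13+15≡2=c; h(7)→17·7+15≡4=e; a(0)→17·0+15≡15=p; n(13)→17·13+15≡2=c; c(2)→17·2+15≡23=x; e(4)→17·4+15≡5=f (all mod 26).

fcepcxf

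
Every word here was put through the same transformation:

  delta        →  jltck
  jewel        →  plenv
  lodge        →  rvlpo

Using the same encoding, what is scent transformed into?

yjmwd

Each letter shifts forward by (position + 6), i.e. 6, 7, 8, … — the shift grows by one for each successive letter.
Applying it to scent: s+6=y, c+7=j, e+8=m, n+9=w, t+10=d.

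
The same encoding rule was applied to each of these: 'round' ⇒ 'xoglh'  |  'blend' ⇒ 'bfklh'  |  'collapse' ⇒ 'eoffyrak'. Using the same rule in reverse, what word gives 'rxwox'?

prior

r(17)→x(23) and o(14)→o(14) fit y≡3x+24 (mod 26); the inverse of 3 mod 26 is 9. Treating letters as 0–25, the rule is x ↦ 3x + 24 (mod 26).
Reversing it on rxwox: r(17)→9·(17−24)≡15=p; x(23)→9·(23−24)≡17=r; w(22)→9·(22−24)≡8=i; o(14)→9·(14−24)≡14=o; x(23)→9·(23−24)≡17=r (all mod 26).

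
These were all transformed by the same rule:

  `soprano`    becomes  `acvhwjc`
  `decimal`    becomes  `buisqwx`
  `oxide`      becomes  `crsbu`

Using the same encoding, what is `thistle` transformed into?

s(18)→a(0) and o(14)→c(2) fit y≡19x+22 (mod 26); the inverse of 19 mod 26 is 11. Each letter's alphabet position (a=0..z=25) is mapped through 19·x+22 mod 26 — an affine cipher.
For thistle: t(19)→19·19+22≡19=t; h(7)→19·7+22≡25=z; i(8)→19·8+22≡18=s; s(18)→19·18+22≡0=a; t(19)→19·19+22≡19=t; l(11)→19·11+22≡23=x; e(4)→19·4+22≡20=u (all mod 26).

tzsatxu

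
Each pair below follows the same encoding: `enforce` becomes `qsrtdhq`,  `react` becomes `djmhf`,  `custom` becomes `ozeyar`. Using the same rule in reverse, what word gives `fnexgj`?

A repeating key of period 2 is used — shifts +12, +5 over and over.
Undoing it on fnexgj: f−12=t, n−5=i, e−12=s, x−5=s, g−12=u, j−5=e.

tissue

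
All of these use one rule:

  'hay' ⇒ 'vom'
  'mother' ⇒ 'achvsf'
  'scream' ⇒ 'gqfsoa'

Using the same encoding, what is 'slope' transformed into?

gzcds

Compare letters: h→v is +14, a→o is +14, y→m is +14 — a constant shift. It's a constant shift of +14 (ROT14).
Applying it to slope: s+14=g, l+14=z, o+14=c, p+14=d, e+14=s.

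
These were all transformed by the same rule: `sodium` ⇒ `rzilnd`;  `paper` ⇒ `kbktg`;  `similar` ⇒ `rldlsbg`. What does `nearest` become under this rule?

s(18)→r(17) and o(14)→z(25) fit y≡11x+1 (mod 26); the inverse of 11 mod 26 is 19. Each letter's alphabet position (a=0..z=25) is mapped through 11·x+1 mod 26 — an affine cipher.
For nearest: n(13)→11·13+1≡14=o; e(4)→11·4+1≡19=t; a(0)→11·0+1≡1=b; r(17)→11·17+1≡6=g; e(4)→11·4+1≡19=t; s(18)→11·18+1≡17=r; t(19)→11·19+1≡2=c (all mod 26).

otbgtrc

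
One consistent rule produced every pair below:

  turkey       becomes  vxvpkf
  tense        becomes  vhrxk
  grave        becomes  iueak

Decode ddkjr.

In turkey: t→v is +2, u→x is +3, r→v is +4, k→p is +5 — the shift increases by 1 each position. Each letter shifts forward by (position + 2), i.e. 2, 3, 4, … — the shift grows by one for each successive letter.
Decoding ddkjr: d−2=b, d−3=a, k−4=g, j−5=e, r−6=l.

bagel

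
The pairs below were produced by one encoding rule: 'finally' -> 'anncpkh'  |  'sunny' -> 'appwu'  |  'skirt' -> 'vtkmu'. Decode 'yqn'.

The output letters match the input read backwards, each shifted +2: finally reversed is yllanif. Two steps: reverse the string, then apply a Caesar shift of +2.
Undoing it on yqn: shift back: y−2=w, q−2=o, n−2=l → wol; then reverse → low.

low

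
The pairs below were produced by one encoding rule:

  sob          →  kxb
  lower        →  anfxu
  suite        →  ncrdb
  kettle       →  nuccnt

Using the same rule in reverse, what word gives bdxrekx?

The output letters match the input read backwards, each shifted +9: sob reversed is bos. Read the word backwards and shift each letter +9.
Undoing it on bdxrekx: shift back: b−9=s, d−9=u, x−9=o, r−9=i, e−9=v, k−9=b, x−9=o → suoivbo; then reverse → obvious.

obvious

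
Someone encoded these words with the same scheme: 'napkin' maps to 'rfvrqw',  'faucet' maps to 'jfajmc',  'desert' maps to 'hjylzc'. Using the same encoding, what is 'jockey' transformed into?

ntirmh

In napkin: n→r is +4, a→f is +5, p→v is +6, k→r is +7 — the shift increases by 1 each position. Each letter shifts forward by (position + 4), i.e. 4, 5, 6, … — the shift grows by one for each successive letter.
For jockey: j+4=n, o+5=t, c+6=i, k+7=r, e+8=m, y+9=h.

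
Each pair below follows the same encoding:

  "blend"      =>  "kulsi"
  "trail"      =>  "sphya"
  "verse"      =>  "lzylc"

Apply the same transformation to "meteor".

yvlalt

The word is reversed, then every letter is shifted forward by 7.
Applying it to meteor: reverse → roetem; then shift: r+7=y, o+7=v, e+7=l, t+7=a, e+7=l, m+7=t.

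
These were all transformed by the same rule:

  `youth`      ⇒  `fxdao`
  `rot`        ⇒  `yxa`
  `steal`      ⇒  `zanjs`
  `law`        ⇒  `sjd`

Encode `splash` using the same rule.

zwsjzo

Two shifts are in play — +9 for a/e/i/o/u, +7 for every other letter.
For splash: s(cons)+7=z, p(cons)+7=w, l(cons)+7=s, a(vowel)+9=j, s(cons)+7=z, h(cons)+7=o.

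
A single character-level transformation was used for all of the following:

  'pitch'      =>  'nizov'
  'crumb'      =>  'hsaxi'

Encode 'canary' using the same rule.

exgtgi

Read the word backwards and shift each letter +6.
On canary: reverse → yranac; then shift: y+6=e, r+6=x, a+6=g, n+6=t, a+6=g, c+6=i.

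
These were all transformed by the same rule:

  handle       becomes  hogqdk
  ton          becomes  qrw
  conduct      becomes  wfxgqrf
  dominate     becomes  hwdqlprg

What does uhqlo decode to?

The output letters match the input read backwards, each shifted +3: handle reversed is eldnah. Read the word backwards and shift each letter +3.
Decoding uhqlo: shift back: u−3=r, h−3=e, q−3=n, l−3=i, o−3=l → renil; then reverse → liner.

liner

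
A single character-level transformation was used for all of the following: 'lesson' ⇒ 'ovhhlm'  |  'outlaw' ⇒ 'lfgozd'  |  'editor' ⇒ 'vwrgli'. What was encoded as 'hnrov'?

smile

Each pair mirrors across the alphabet (l↔o, e↔v, s↔h): positions sum to 25. Each letter is replaced by its mirror in the alphabet: a↔z, b↔y, c↔x, and so on (the Atbash cipher).
Undoing it on hnrov: h↔s, n↔m, r↔i, o↔l, v↔e.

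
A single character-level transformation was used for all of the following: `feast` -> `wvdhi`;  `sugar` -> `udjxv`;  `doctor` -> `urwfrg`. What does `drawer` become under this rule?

uhzdug

Two steps: reverse the string, then apply a Caesar shift of +3.
On drawer: reverse → reward; then shift: r+3=u, e+3=h, w+3=z, a+3=d, r+3=u, d+3=g.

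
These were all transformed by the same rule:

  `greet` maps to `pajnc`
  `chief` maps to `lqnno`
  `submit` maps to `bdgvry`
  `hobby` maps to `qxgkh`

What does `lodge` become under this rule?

uxipn

It's a Vigenère-style cipher with numeric key [9,9,5]: position i shifts by key[i mod 3].
Applying it to lodge: l+9=u, o+9=x, d+5=i, g+9=p, e+9=n.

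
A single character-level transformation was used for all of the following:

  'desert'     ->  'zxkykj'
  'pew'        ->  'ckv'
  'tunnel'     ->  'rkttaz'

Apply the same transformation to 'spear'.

Read the word backwards and shift each letter +6.
For spear: reverse → raeps; then shift: r+6=x, a+6=g, e+6=k, p+6=v, s+6=y.

xgkvy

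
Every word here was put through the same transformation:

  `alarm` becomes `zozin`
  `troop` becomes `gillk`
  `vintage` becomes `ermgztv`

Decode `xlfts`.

Each pair mirrors across the alphabet (a↔z, l↔o, a↔z): positions sum to 25. Each letter is replaced by its mirror in the alphabet: a↔z, b↔y, c↔x, and so on (the Atbash cipher).
Decoding xlfts: x↔c, l↔o, f↔u, t↔g, s↔h.

cough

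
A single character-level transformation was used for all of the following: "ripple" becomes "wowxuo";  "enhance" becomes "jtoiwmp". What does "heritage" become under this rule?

mkyqckrq

Letter i (0-indexed) is shifted by i+5, so successive shifts are 5, 6, 7, ….
Applying it to heritage: h+5=m, e+6=k, r+7=y, i+8=q, t+9=c, a+10=k, g+11=r, e+12=q.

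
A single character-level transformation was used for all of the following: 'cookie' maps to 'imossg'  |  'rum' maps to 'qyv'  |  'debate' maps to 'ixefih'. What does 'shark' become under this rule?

The word is reversed, then every letter is shifted forward by 4.
On shark: reverse → krahs; then shift: k+4=o, r+4=v, a+4=e, h+4=l, s+4=w.

ovelw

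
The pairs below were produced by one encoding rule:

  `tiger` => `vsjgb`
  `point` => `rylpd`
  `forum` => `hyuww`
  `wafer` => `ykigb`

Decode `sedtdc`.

quartz

Shifts by position in tiger: pos 0: t→v (+2), pos 1: i→s (+10), pos 2: g→j (+3), pos 3: e→g (+2), pos 4: r→b (+10) — repeating every 3. It's a Vigenère-style cipher with numeric key [2,10,3]: position i shifts by key[i mod 3].
Decoding sedtdc: s−2=q, e−10=u, d−3=a, t−2=r, d−10=t, c−3=z.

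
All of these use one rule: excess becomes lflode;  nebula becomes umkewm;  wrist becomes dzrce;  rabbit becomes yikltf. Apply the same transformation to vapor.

Letter i (0-indexed) is shifted by i+7, so successive shifts are 7, 8, 9, ….
Applying it to vapor: v+7=c, a+8=i, p+9=y, o+10=y, r+11=c.

ciyyc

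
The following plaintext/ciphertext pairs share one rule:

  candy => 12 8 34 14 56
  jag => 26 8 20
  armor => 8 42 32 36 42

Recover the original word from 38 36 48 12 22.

pouch

Each letter becomes 2×(its alphabet position, a=1..z=26) + 6.
Decoding 38 36 48 12 22: 38→(38−6)÷2=16=p, 36→(36−6)÷2=15=o, 48→(48−6)÷2=21=u, 12→(12−6)÷2=3=c, 22→(22−6)÷2=8=h.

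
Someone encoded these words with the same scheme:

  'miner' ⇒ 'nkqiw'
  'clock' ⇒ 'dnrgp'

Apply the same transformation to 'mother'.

nqwljx

In miner: m→n is +1, i→k is +2, n→q is +3, e→i is +4 — the shift increases by 1 each position. Letter i (0-indexed) is shifted by i+1, so successive shifts are 1, 2, 3, ….
Applying it to mother: m+1=n, o+2=q, t+3=w, h+4=l, e+5=j, r+6=x.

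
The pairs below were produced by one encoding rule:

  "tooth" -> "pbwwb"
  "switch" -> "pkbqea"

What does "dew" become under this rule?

The output letters match the input read backwards, each shifted +8: tooth reversed is htoot. Read the word backwards and shift each letter +8.
Applying it to dew: reverse → wed; then shift: w+8=e, e+8=m, d+8=l.

eml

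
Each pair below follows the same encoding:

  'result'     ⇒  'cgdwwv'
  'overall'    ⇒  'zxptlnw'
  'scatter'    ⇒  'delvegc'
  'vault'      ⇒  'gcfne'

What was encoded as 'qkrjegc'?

Shifts by position in result: pos 0: r→c (+11), pos 1: e→g (+2), pos 2: s→d (+11), pos 3: u→w (+2) — repeating every 2. It's a Vigenère-style cipher with numeric key [11,2]: position i shifts by key[i mod 2].
Undoing it on qkrjegc: q−11=f, k−2=i, r−11=g, j−2=h, e−11=t, g−2=e, c−11=r.

fighter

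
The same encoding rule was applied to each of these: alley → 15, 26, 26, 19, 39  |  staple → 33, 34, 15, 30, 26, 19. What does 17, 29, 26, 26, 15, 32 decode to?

collar

a is letter #1 and maps to 15: an offset of 14. Letters become their 1-based position plus 14 (so a→15, b→16, …).
Undoing it on 17, 29, 26, 26, 15, 32: 17→(17−14)÷1=3=c, 29→(29−14)÷1=15=o, 26→(26−14)÷1=12=l, 26→(26−14)÷1=12=l, 15→(15−14)÷1=1=a, 32→(32−14)÷1=18=r.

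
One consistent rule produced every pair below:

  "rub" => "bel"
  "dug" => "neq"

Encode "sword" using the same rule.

Compare letters: r→b is +10, u→e is +10, b→l is +10 — a constant shift. It's a constant shift of +10 (ROT10).
On sword: s+10=c, w+10=g, o+10=y, r+10=b, d+10=n.

cgybn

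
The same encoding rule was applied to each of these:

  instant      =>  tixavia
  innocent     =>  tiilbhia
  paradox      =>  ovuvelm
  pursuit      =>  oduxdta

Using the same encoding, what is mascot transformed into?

fvxbla

i(8)→t(19) and n(13)→i(8) fit y≡3x+21 (mod 26); the inverse of 3 mod 26 is 9. Each letter's alphabet position (a=0..z=25) is mapped through 3·x+21 mod 26 — an affine cipher.
Applying it to mascot: m(12)→3·12+21≡5=f; a(0)→3·0+21≡21=v; s(18)→3·18+21≡23=x; c(2)→3·2+21≡1=b; o(14)→3·14+21≡11=l; t(19)→3·19+21≡0=a (all mod 26).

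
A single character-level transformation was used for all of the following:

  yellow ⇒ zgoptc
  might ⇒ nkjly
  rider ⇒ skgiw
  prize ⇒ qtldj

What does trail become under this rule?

In yellow: y→z is +1, e→g is +2, l→o is +3, l→p is +4 — the shift increases by 1 each position. Each letter shifts forward by (position + 1), i.e. 1, 2, 3, … — the shift grows by one for each successive letter.
For trail: t+1=u, r+2=t, a+3=d, i+4=m, l+5=q.

utdmq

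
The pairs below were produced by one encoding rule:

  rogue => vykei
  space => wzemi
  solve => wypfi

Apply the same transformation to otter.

sdxov

The shifts repeat in a cycle of length 2: positions 0,1,… shift by +4, +10, then the pattern repeats.
Applying it to otter: o+4=s, t+10=d, t+4=x, e+10=o, r+4=v.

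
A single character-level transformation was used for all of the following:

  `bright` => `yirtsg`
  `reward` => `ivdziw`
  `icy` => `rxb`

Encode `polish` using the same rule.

This is the alphabet-reversal cipher (Atbash): a becomes z, b becomes y, etc.
For polish: p↔k, o↔l, l↔o, i↔r, s↔h, h↔s.

klorhs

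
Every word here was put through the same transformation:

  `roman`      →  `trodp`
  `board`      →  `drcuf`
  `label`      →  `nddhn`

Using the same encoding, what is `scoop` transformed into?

The shifts repeat in a cycle of length 2: positions 0,1,… shift by +2, +3, then the pattern repeats.
Applying it to scoop: s+2=u, c+3=f, o+2=q, o+3=r, p+2=r.

ufqrr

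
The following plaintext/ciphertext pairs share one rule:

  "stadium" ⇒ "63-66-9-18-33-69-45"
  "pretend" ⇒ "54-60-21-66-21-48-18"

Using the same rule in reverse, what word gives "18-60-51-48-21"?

drone

s(#19)→63 and t(#20)→66: differences scale by 3, so n = 3·pos + 6. The formula is n = 3×(alphabet index, a=1) + 6.
Undoing it on 18-60-51-48-21: 18→(18−6)÷3=4=d, 60→(60−6)÷3=18=r, 51→(51−6)÷3=15=o, 48→(48−6)÷3=14=n, 21→(21−6)÷3=5=e.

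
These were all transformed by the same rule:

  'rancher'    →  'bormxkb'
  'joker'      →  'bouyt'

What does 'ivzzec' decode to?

The output letters match the input read backwards, each shifted +10: rancher reversed is rehcnar. Two steps: reverse the string, then apply a Caesar shift of +10.
Reversing it on ivzzec: shift back: i−10=y, v−10=l, z−10=p, z−10=p, e−10=u, c−10=s → ylppus; then reverse → supply.

supply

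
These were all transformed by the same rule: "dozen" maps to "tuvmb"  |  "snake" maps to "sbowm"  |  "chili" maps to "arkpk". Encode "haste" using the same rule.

roslm

Treating letters as 0–25, the rule is x ↦ 19x + 14 (mod 26).
For haste: h(7)→19·7+14≡17=r; a(0)→19·0+14≡14=o; s(18)→19·18+14≡18=s; t(19)→19·19+14≡11=l; e(4)→19·4+14≡12=m (all mod 26).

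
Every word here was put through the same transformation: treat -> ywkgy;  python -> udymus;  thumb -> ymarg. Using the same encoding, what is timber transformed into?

yorgkw

Vowels shift forward by 6 and consonants shift forward by 5.
On timber: t(cons)+5=y, i(vowel)+6=o, m(cons)+5=r, b(cons)+5=g, e(vowel)+6=k, r(cons)+5=w.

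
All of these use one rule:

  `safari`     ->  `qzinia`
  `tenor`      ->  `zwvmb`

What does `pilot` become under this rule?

The output letters match the input read backwards, each shifted +8: safari reversed is irafas. The word is reversed, then every letter is shifted forward by 8.
On pilot: reverse → tolip; then shift: t+8=b, o+8=w, l+8=t, i+8=q, p+8=x.

bwtqx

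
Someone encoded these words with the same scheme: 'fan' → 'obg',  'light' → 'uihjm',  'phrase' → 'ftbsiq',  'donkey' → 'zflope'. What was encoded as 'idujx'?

witch

Two steps: reverse the string, then apply a Caesar shift of +1.
Reversing it on idujx: shift back: i−1=h, d−1=c, u−1=t, j−1=i, x−1=w → hctiw; then reverse → witch.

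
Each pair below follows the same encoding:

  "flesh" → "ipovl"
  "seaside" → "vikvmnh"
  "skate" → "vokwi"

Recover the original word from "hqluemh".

embrace

Shifts by position in flesh: pos 0: f→i (+3), pos 1: l→p (+4), pos 2: e→o (+10), pos 3: s→v (+3), pos 4: h→l (+4) — repeating every 3. A repeating key of period 3 is used — shifts +3, +4, +10 over and over.
Reversing it on hqluemh: h−3=e, q−4=m, l−10=b, u−3=r, e−4=a, m−10=c, h−3=e.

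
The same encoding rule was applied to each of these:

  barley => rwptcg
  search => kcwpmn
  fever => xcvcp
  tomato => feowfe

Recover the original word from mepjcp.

corner

b(1)→r(17) and a(0)→w(22) fit y≡21x+22 (mod 26); the inverse of 21 mod 26 is 5. Treating letters as 0–25, the rule is x ↦ 21x + 22 (mod 26).
Undoing it on mepjcp: m(12)→5·(12−22)≡2=c; e(4)→5·(4−22)≡14=o; p(15)→5·(15−22)≡17=r; j(9)→5·(9−22)≡13=n; c(2)→5·(2−22)≡4=e; p(15)→5·(15−22)≡17=r (all mod 26).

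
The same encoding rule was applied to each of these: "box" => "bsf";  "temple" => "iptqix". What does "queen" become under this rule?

The output letters match the input read backwards, each shifted +4: box reversed is xob. Two steps: reverse the string, then apply a Caesar shift of +4.
For queen: reverse → neeuq; then shift: n+4=r, e+4=i, e+4=i, u+4=y, q+4=u.

riiyu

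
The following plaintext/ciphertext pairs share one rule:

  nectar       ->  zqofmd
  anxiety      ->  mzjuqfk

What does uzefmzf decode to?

Compare letters: n→z is +12, e→q is +12, c→o is +12 — a constant shift. This is a Caesar cipher with shift 12.
Undoing it on uzefmzf: u−12=i, z−12=n, e−12=s, f−12=t, m−12=a, z−12=n, f−12=t.

instant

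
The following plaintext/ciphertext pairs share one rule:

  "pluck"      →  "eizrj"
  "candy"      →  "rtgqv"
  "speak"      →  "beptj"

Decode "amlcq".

Each letter's alphabet position (a=0..z=25) is mapped through 25·x+19 mod 26 — an affine cipher.
Reversing it on amlcq: a(0)→25·(0−19)≡19=t; m(12)→25·(12−19)≡7=h; l(11)→25·(11−19)≡8=i; c(2)→25·(2−19)≡17=r; q(16)→25·(16−19)≡3=d (all mod 26).

third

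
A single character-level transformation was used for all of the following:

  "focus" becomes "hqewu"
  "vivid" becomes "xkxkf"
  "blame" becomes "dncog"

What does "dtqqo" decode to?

Compare letters: f→h is +2, o→q is +2, c→e is +2 — a constant shift. This is a Caesar cipher with shift 2.
Reversing it on dtqqo: d−2=b, t−2=r, q−2=o, q−2=o, o−2=m.

broom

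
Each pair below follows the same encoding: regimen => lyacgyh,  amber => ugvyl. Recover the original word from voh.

It's a constant shift of +20 (ROT20).
Undoing it on voh: v−20=b, o−20=u, h−20=n.

bun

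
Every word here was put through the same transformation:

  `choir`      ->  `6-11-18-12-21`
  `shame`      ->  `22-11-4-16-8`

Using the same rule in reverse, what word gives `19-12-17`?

c is letter #3 and maps to 6: an offset of 3. Letters become their 1-based position plus 3 (so a→4, b→5, …).
Reversing it on 19-12-17: 19→(19−3)÷1=16=p, 12→(12−3)÷1=9=i, 17→(17−3)÷1=14=n.

pin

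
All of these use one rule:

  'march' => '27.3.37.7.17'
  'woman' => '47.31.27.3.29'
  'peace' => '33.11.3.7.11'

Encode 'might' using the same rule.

With a=1..z=26, the number is 2·pos + 1.
For might: m=13→27, i=9→19, g=7→15, h=8→17, t=20→41.

27.19.15.17.41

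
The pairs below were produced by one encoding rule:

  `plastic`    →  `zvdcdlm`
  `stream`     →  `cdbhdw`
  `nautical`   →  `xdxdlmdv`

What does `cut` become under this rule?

mxd

The shift depends on letter class: consonant p→z is +10, but vowel a→d is +3. The rule splits by letter class: vowels +3, consonants +10.
On cut: c(cons)+10=m, u(vowel)+3=x, t(cons)+10=d.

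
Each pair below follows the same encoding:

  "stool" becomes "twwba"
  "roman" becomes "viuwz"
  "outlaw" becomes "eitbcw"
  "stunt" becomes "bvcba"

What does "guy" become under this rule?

gco

The output letters match the input read backwards, each shifted +8: stool reversed is loots. Read the word backwards and shift each letter +8.
On guy: reverse → yug; then shift: y+8=g, u+8=c, g+8=o.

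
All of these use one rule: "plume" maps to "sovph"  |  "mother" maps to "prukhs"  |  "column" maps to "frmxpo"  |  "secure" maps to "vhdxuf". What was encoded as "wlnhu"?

timer

Shifts by position in plume: pos 0: p→s (+3), pos 1: l→o (+3), pos 2: u→v (+1), pos 3: m→p (+3), pos 4: e→h (+3) — repeating every 3. The shifts repeat in a cycle of length 3: positions 0,1,… shift by +3, +3, +1, then the pattern repeats.
Undoing it on wlnhu: w−3=t, l−3=i, n−1=m, h−3=e, u−3=r.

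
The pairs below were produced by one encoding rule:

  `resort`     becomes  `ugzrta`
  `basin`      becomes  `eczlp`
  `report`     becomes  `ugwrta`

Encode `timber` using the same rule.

wktegy

A repeating key of period 3 is used — shifts +3, +2, +7 over and over.
On timber: t+3=w, i+2=k, m+7=t, b+3=e, e+2=g, r+7=y.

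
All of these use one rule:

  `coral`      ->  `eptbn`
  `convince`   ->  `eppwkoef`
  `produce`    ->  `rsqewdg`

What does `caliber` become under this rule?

ebnjdft

Shifts by position in coral: pos 0: c→e (+2), pos 1: o→p (+1), pos 2: r→t (+2), pos 3: a→b (+1) — repeating every 2. The shifts repeat in a cycle of length 2: positions 0,1,… shift by +2, +1, then the pattern repeats.
Applying it to caliber: c+2=e, a+1=b, l+2=n, i+1=j, b+2=d, e+1=f, r+2=t.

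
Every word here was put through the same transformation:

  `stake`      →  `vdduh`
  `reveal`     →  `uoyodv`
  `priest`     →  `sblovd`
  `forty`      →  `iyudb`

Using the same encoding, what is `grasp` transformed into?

jbdcs

Shifts by position in stake: pos 0: s→v (+3), pos 1: t→d (+10), pos 2: a→d (+3), pos 3: k→u (+10) — repeating every 2. It's a Vigenère-style cipher with numeric key [3,10]: position i shifts by key[i mod 2].
For grasp: g+3=j, r+10=b, a+3=d, s+10=c, p+3=s.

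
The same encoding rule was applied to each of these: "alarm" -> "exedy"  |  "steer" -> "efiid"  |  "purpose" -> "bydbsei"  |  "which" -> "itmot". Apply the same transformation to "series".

eidmie

Vowels shift forward by 4 and consonants shift forward by 12.
For series: s(cons)+12=e, e(vowel)+4=i, r(cons)+12=d, i(vowel)+4=m, e(vowel)+4=i, s(cons)+12=e.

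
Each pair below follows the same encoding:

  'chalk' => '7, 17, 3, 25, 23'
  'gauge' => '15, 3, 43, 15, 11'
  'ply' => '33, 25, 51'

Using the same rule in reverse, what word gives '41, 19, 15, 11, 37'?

Each letter becomes 2×(its alphabet position, a=1..z=26) + 1.
Undoing it on 41, 19, 15, 11, 37: 41→(41−1)÷2=20=t, 19→(19−1)÷2=9=i, 15→(15−1)÷2=7=g, 11→(11−1)÷2=5=e, 37→(37−1)÷2=18=r.

tiger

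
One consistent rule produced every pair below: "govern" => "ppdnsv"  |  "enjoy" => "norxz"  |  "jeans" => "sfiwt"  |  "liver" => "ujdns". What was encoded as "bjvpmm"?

Shifts by position in govern: pos 0: g→p (+9), pos 1: o→p (+1), pos 2: v→d (+8), pos 3: e→n (+9), pos 4: r→s (+1), pos 5: n→v (+8) — repeating every 3. The shifts repeat in a cycle of length 3: positions 0,1,… shift by +9, +1, +8, then the pattern repeats.
Undoing it on bjvpmm: b−9=s, j−1=i, v−8=n, p−9=g, m−1=l, m−8=e.

single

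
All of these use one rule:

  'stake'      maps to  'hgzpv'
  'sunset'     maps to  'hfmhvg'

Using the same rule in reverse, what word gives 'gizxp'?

Each pair mirrors across the alphabet (s↔h, t↔g, a↔z): positions sum to 25. This is the alphabet-reversal cipher (Atbash): a becomes z, b becomes y, etc.
Undoing it on gizxp: g↔t, i↔r, z↔a, x↔c, p↔k.

track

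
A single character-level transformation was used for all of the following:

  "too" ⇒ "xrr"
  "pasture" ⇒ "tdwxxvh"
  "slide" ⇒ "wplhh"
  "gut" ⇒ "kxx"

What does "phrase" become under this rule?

tlvdwh

Two shifts are in play — +3 for a/e/i/o/u, +4 for every other letter.
On phrase: p(cons)+4=t, h(cons)+4=l, r(cons)+4=v, a(vowel)+3=d, s(cons)+4=w, e(vowel)+3=h.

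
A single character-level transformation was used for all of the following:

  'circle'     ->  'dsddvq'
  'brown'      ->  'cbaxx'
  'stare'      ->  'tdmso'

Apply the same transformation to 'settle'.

Shifts by position in circle: pos 0: c→d (+1), pos 1: i→s (+10), pos 2: r→d (+12), pos 3: c→d (+1), pos 4: l→v (+10), pos 5: e→q (+12) — repeating every 3. The shifts repeat in a cycle of length 3: positions 0,1,… shift by +1, +10, +12, then the pattern repeats.
For settle: s+1=t, e+10=o, t+12=f, t+1=u, l+10=v, e+12=q.

tofuvq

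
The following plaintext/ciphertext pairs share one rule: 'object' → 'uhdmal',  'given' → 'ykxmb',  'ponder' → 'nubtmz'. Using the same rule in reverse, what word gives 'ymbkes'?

o(14)→u(20) and b(1)→h(7) fit y≡19x+14 (mod 26); the inverse of 19 mod 26 is 11. Each letter's alphabet position (a=0..z=25) is mapped through 19·x+14 mod 26 — an affine cipher.
Decoding ymbkes: y(24)→11·(24−14)≡6=g; m(12)→11·(12−14)≡4=e; b(1)→11·(1−14)≡13=n; k(10)→11·(10−14)≡8=i; e(4)→11·(4−14)≡20=u; s(18)→11·(18−14)≡18=s (all mod 26).

genius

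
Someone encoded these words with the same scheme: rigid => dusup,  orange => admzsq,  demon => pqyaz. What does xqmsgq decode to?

Every letter moves 12 places later in the alphabet, wrapping around z→a.
Reversing it on xqmsgq: x−12=l, q−12=e, m−12=a, s−12=g, g−12=u, q−12=e.

league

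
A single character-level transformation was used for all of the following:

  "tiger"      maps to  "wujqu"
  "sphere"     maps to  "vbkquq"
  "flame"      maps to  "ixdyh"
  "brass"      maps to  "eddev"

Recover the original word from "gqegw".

Shifts by position in tiger: pos 0: t→w (+3), pos 1: i→u (+12), pos 2: g→j (+3), pos 3: e→q (+12) — repeating every 2. The shifts repeat in a cycle of length 2: positions 0,1,… shift by +3, +12, then the pattern repeats.
Decoding gqegw: g−3=d, q−12=e, e−3=b, g−12=u, w−3=t.

debut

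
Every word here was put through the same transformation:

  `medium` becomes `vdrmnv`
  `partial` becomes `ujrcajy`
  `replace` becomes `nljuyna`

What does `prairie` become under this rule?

Two steps: reverse the string, then apply a Caesar shift of +9.
On prairie: reverse → eiriarp; then shift: e+9=n, i+9=r, r+9=a, i+9=r, a+9=j, r+9=a, p+9=y.

nrarjay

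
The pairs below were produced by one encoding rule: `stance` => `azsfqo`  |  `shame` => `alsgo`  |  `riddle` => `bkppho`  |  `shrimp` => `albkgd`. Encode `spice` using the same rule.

This is an affine cipher: with a=0,…,z=25, each position x becomes (25x+18) mod 26.
For spice: s(18)→25·18+18≡0=a; p(15)→25·15+18≡3=d; i(8)→25·8+18≡10=k; c(2)→25·2+18≡16=q; e(4)→25·4+18≡14=o (all mod 26).

adkqo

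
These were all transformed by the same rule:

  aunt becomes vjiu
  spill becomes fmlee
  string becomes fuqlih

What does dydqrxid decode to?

everyone

a(0)→v(21) and u(20)→j(9) fit y≡15x+21 (mod 26); the inverse of 15 mod 26 is 7. This is an affine cipher: with a=0,…,z=25, each position x becomes (15x+21) mod 26.
Undoing it on dydqrxid: d(3)→7·(3−21)≡4=e; y(24)→7·(24−21)≡21=v; d(3)→7·(3−21)≡4=e; q(16)→7·(16−21)≡17=r; r(17)→7·(17−21)≡24=y; x(23)→7·(23−21)≡14=o; i(8)→7·(8−21)≡13=n; d(3)→7·(3−21)≡4=e (all mod 26).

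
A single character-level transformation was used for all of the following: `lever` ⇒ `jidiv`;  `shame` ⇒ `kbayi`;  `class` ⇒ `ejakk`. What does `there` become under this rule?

l(11)→j(9) and e(4)→i(8) fit y≡15x+0 (mod 26); the inverse of 15 mod 26 is 7. Treating letters as 0–25, the rule is x ↦ 15x + 0 (mod 26).
On there: t(19)→15·19+0≡25=z; h(7)→15·7+0≡1=b; e(4)→15·4+0≡8=i; r(17)→15·17+0≡21=v; e(4)→15·4+0≡8=i (all mod 26).

zbivi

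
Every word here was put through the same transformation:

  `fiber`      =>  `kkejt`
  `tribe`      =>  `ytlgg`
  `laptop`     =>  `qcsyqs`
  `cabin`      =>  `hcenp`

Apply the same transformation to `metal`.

rgwfn

Shifts by position in fiber: pos 0: f→k (+5), pos 1: i→k (+2), pos 2: b→e (+3), pos 3: e→j (+5), pos 4: r→t (+2) — repeating every 3. A repeating key of period 3 is used — shifts +5, +2, +3 over and over.
For metal: m+5=r, e+2=g, t+3=w, a+5=f, l+2=n.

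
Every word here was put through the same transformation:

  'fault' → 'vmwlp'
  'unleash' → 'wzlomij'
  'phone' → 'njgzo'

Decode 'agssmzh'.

command

f(5)→v(21) and a(0)→m(12) fit y≡7x+12 (mod 26); the inverse of 7 mod 26 is 15. Treating letters as 0–25, the rule is x ↦ 7x + 12 (mod 26).
Decoding agssmzh: a(0)→15·(0−12)≡2=c; g(6)→15·(6−12)≡14=o; s(18)→15·(18−12)≡12=m; s(18)→15·(18−12)≡12=m; m(12)→15·(12−12)≡0=a; z(25)→15·(25−12)≡13=n; h(7)→15·(7−12)≡3=d (all mod 26).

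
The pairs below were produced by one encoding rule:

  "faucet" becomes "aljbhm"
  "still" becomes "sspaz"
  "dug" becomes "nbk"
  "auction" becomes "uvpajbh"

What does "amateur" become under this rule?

The output letters match the input read backwards, each shifted +7: faucet reversed is tecuaf. Read the word backwards and shift each letter +7.
On amateur: reverse → ruetama; then shift: r+7=y, u+7=b, e+7=l, t+7=a, a+7=h, m+7=t, a+7=h.

yblahth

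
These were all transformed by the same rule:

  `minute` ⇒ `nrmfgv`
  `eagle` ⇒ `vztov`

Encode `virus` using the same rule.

Each pair mirrors across the alphabet (m↔n, i↔r, n↔m): positions sum to 25. Letters are reflected about the middle of the alphabet (position → 25−position): Atbash.
For virus: v↔e, i↔r, r↔i, u↔f, s↔h.

erifh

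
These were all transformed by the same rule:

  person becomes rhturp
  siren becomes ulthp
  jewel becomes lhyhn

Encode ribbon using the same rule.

The rule splits by letter class: vowels +3, consonants +2.
Applying it to ribbon: r(cons)+2=t, i(vowel)+3=l, b(cons)+2=d, b(cons)+2=d, o(vowel)+3=r, n(cons)+2=p.

tlddrp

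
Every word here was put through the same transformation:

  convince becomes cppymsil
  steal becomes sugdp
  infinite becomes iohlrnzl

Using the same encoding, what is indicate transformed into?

The shift increases by 1 at each position, starting from +0: 0, 1, 2, ….
For indicate: i+0=i, n+1=o, d+2=f, i+3=l, c+4=g, a+5=f, t+6=z, e+7=l.

ioflgfzl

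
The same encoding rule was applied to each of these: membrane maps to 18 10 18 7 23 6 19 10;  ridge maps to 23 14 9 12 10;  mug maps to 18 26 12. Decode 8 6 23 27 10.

m is letter #13 and maps to 18: an offset of 5. The number is (letter's place in the alphabet, a=1) + 5.
Reversing it on 8 6 23 27 10: 8→(8−5)÷1=3=c, 6→(6−5)÷1=1=a, 23→(23−5)÷1=18=r, 27→(27−5)÷1=22=v, 10→(10−5)÷1=5=e.

carve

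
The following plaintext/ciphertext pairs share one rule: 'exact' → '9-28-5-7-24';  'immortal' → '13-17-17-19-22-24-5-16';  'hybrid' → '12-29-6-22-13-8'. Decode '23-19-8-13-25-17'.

sodium

e is letter #5 and maps to 9: an offset of 4. Letters become their 1-based position plus 4 (so a→5, b→6, …).
Undoing it on 23-19-8-13-25-17: 23→(23−4)÷1=19=s, 19→(19−4)÷1=15=o, 8→(8−4)÷1=4=d, 13→(13−4)÷1=9=i, 25→(25−4)÷1=21=u, 17→(17−4)÷1=13=m.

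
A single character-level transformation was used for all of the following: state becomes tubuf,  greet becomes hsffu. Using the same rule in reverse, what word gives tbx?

saw

Compare letters: s→t is +1, t→u is +1, a→b is +1 — a constant shift. Every letter moves 1 place later in the alphabet, wrapping around z→a.
Decoding tbx: t−1=s, b−1=a, x−1=w.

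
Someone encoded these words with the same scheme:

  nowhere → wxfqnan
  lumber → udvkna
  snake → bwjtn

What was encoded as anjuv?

realm

Each letter is shifted forward by 9 in the alphabet (a Caesar shift of +9).
Reversing it on anjuv: a−9=r, n−9=e, j−9=a, u−9=l, v−9=m.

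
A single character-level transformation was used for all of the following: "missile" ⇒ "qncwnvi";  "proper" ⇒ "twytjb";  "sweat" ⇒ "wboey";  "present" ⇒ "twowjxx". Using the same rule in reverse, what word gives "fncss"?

Shifts by position in missile: pos 0: m→q (+4), pos 1: i→n (+5), pos 2: s→c (+10), pos 3: s→w (+4), pos 4: i→n (+5), pos 5: l→v (+10) — repeating every 3. It's a Vigenère-style cipher with numeric key [4,5,10]: position i shifts by key[i mod 3].
Decoding fncss: f−4=b, n−5=i, c−10=s, s−4=o, s−5=n.

bison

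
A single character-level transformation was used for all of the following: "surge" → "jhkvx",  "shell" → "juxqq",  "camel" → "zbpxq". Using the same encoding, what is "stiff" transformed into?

jitww

s(18)→j(9) and u(20)→h(7) fit y≡25x+1 (mod 26); the inverse of 25 mod 26 is 25. This is an affine cipher: with a=0,…,z=25, each position x becomes (25x+1) mod 26.
For stiff: s(18)→25·18+1≡9=j; t(19)→25·19+1≡8=i; i(8)→25·8+1≡19=t; f(5)→25·5+1≡22=w; f(5)→25·5+1≡22=w (all mod 26).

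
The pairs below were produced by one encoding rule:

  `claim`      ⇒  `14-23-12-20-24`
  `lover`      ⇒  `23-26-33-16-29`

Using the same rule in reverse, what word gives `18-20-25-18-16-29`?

ginger

c is letter #3 and maps to 14: an offset of 11. The number is (letter's place in the alphabet, a=1) + 11.
Reversing it on 18-20-25-18-16-29: 18→(18−11)÷1=7=g, 20→(20−11)÷1=9=i, 25→(25−11)÷1=14=n, 18→(18−11)÷1=7=g, 16→(16−11)÷1=5=e, 29→(29−11)÷1=18=r.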